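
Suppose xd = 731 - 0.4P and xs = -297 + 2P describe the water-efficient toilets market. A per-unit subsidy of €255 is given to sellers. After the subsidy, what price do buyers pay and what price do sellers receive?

Pre-subsidy: 731 - 0.4P = -297 + 2P gives P* = 1285/3, x* = 1679/3.
With the subsidy, sellers receive Ps = Pb + 255 for each unit, where Pb is the price buyers pay.
Supply in terms of Pb becomes xs = -297 + 2(Pb + 255) = 213 + 2Pb. Setting this equal to demand: 731 - 0.4Pb = 213 + 2Pb, so Pb = 1295/6.
Sellers receive Ps = 1295/6 + 255 = 2825/6; x' = 731 − 0.4·(1295/6) = 1934/3.

Buyers pay 1295/6; sellers receive 2825/6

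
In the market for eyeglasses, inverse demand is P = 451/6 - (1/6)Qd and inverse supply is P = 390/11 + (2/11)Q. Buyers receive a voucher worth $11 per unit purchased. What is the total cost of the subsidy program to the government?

Government cost = 36817/23

Pre-subsidy: 451/6 - (1/6)Q = 390/11 + (2/11)Q gives Q* = 2621/23 and P* = 1292/23.
With the rebate, buyers effectively pay Pb = Ps − 11, where Ps is the price sellers receive.
On the curves, Pb = 451/6 - (1/6)Q and Ps = 390/11 + (2/11)Q; the wedge Ps − Pb = 11 gives 390/11 + (2/11)Q − (451/6 - (1/6)Q) = 11, so Q' = 3347/23.
Then Pb = 451/6 − (1/6)·(3347/23) = 1171/23 and Ps = 390/11 + (2/11)·(3347/23) = 1424/23.
Government outlay = subsidy × quantity = 11 × 3347/23 = 36817/23.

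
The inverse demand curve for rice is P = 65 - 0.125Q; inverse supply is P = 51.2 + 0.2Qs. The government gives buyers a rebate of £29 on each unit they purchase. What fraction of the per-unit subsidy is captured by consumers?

Consumer share = 5/13

Pre-subsidy: 65 - 0.125Q = 51.2 + 0.2Q gives Q* = 552/13 and P* = 776/13.
With the rebate, buyers effectively pay Pb = Ps − 29, where Ps is the price sellers receive.
On the curves, Pb = 65 - 0.125Q and Ps = 51.2 + 0.2Q; the wedge Ps − Pb = 29 gives 51.2 + 0.2Q − (65 - 0.125Q) = 29, so Q' = 1712/13.
Then Pb = 65 − 0.125·(1712/13) = 631/13 and Ps = 51.2 + 0.2·(1712/13) = 1008/13.
Buyers' price falls by P* − Pb = 776/13 − 631/13 = 145/13; sellers' price rises by Ps − P* = 1008/13 − 776/13 = 232/13.
So consumers capture (145/13)/29 = 5/13 of each unit of subsidy.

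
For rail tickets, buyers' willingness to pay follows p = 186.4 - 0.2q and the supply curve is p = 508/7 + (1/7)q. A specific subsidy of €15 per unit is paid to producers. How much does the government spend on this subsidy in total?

Government cost = €5636.25

Pre-subsidy: 186.4 - 0.2q = 508/7 + (1/7)q gives q* = 332 and p* = 120.
With the subsidy, sellers receive ps = pb + 15 for each unit, where pb is the price buyers pay.
On the curves, pb = 186.4 - 0.2q and ps = 508/7 + (1/7)q; the wedge ps − pb = 15 gives 508/7 + (1/7)q − (186.4 - 0.2q) = 15, so q' = 375.75.
Then pb = 186.4 − 0.2·375.75 = 111.25 and ps = 508/7 + (1/7)·375.75 = 126.25.
Government outlay = subsidy × quantity = 15 × 375.75 = 5636.25.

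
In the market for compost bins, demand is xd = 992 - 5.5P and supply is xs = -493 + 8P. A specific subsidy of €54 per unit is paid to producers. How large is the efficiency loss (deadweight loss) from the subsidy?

Deadweight loss = €4752

Pre-subsidy: 992 - 5.5P = -493 + 8P gives P* = 110, x* = 387.
With the subsidy, sellers receive Ps = Pb + 54 for each unit, where Pb is the price buyers pay.
Supply in terms of Pb becomes xs = -493 + 8(Pb + 54) = -61 + 8Pb. Setting this equal to demand: 992 - 5.5Pb = -61 + 8Pb, so Pb = 78.
Sellers receive Ps = 78 + 54 = 132; x' = 992 − 5.5·78 = 563.
The subsidy expands output by 563 − 387 = 176 past the efficient level; on those units the gap between marginal cost and willingness to pay runs from 0 up to 54.
DWL = ½ × 54 × 176 = 4752.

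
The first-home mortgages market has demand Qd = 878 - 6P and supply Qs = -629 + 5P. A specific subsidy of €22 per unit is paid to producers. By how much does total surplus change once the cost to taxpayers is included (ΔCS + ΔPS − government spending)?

Net change in total surplus = -€660

Pre-subsidy: 878 - 6P = -629 + 5P gives P* = 137, Q* = 56.
With the subsidy, sellers receive Ps = Pb + 22 for each unit, where Pb is the price buyers pay.
Supply in terms of Pb becomes Qs = -629 + 5(Pb + 22) = -519 + 5Pb. Setting this equal to demand: 878 - 6Pb = -519 + 5Pb, so Pb = 127.
Sellers receive Ps = 127 + 22 = 149; Q' = 878 − 6·127 = 116.
ΔCS = ½(56 + 116)(137 − 127) = 860; ΔPS = ½(56 + 116)(149 − 137) = 1032.
Government spending = 22 × 116 = 2552.
Net change = 860 + 1032 − 2552 = -660. The loss equals the DWL triangle ½·22·60.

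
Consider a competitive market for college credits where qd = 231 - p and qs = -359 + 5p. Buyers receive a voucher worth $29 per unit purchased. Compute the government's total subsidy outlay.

Pre-subsidy: 231 - p = -359 + 5p gives p* = 295/3, q* = 398/3.
With the rebate, buyers effectively pay pb = ps − 29, where ps is the price sellers receive.
Demand in terms of ps becomes qd = 231 − 1(ps − 29) = 260 - ps. Setting this equal to supply: 260 - ps = -359 + 5ps, so ps = 619/6.
Buyers pay pb = 619/6 − 29 = 445/6; q' = -359 + 5·(619/6) = 941/6.
Government outlay = subsidy × quantity = 29 × 941/6 = 27289/6.

Government cost = 27289/6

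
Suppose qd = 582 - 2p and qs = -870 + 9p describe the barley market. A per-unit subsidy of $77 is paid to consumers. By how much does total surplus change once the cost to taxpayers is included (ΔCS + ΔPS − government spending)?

Net change in total surplus = -$4851

Pre-subsidy: 582 - 2p = -870 + 9p gives p* = 132, q* = 318.
With the rebate, buyers effectively pay pb = ps − 77, where ps is the price sellers receive.
Demand in terms of ps becomes qd = 582 − 2(ps − 77) = 736 - 2ps. Setting this equal to supply: 736 - 2ps = -870 + 9ps, so ps = 146.
Buyers pay pb = 146 − 77 = 69; q' = -870 + 9·146 = 444.
ΔCS = ½(318 + 444)(132 − 69) = 24003; ΔPS = ½(318 + 444)(146 − 132) = 5334.
Government spending = 77 × 444 = 34188.
Net change = 24003 + 5334 − 34188 = -4851. The loss equals the DWL triangle ½·77·126.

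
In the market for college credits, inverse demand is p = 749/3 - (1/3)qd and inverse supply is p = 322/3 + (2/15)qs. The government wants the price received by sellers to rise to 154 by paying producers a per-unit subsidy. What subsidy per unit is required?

At a seller price of 154, quantity supplied is -805 + 7.5·154 = 350.
Buyers absorb 350 only when they pay pb = 749/3 − (1/3)·350 = 133.
s = ps − pb = 154 − 133 = 21.

Required subsidy s = 21 per unit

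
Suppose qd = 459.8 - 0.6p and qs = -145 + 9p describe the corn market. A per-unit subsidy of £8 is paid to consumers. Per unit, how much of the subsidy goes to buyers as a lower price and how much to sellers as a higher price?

Buyers gain £7.5 per unit; sellers gain £0.5 per unit

Pre-subsidy: 459.8 - 0.6p = -145 + 9p gives p* = 63, q* = 422.
With the rebate, buyers effectively pay pb = ps − 8, where ps is the price sellers receive.
Demand in terms of ps becomes qd = 459.8 − 0.6(ps − 8) = 464.6 - 0.6ps. Setting this equal to supply: 464.6 - 0.6ps = -145 + 9ps, so ps = 63.5.
Buyers pay pb = 63.5 − 8 = 55.5; q' = -145 + 9·63.5 = 426.5.
Buyers' price falls by p* − pb = 63 − 55.5 = 7.5; sellers' price rises by ps − p* = 63.5 − 63 = 0.5.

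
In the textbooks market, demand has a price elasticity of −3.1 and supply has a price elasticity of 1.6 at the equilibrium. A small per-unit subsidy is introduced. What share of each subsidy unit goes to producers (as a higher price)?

Producer share = 31/47

For a small subsidy around the equilibrium, the benefit split depends on the relative slopes, which at a point are proportional to the elasticities.
Buyer share = εs/(εs + |εd|) = 1.6/(1.6 + 3.1) = 16/47; seller share = |εd|/(εs + |εd|) = 31/47.
So producers capture 31/47 of the subsidy.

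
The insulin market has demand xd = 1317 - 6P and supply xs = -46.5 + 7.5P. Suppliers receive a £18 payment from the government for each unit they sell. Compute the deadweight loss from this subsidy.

Pre-subsidy: 1317 - 6P = -46.5 + 7.5P gives P* = 101, x* = 711.
With the subsidy, sellers receive Ps = Pb + 18 for each unit, where Pb is the price buyers pay.
Supply in terms of Pb becomes xs = -46.5 + 7.5(Pb + 18) = 88.5 + 7.5Pb. Setting this equal to demand: 1317 - 6Pb = 88.5 + 7.5Pb, so Pb = 91.
Sellers receive Ps = 91 + 18 = 109; x' = 1317 − 6·91 = 771.
The subsidy expands output by 771 − 711 = 60 past the efficient level; on those units the gap between marginal cost and willingness to pay runs from 0 up to 18.
DWL = ½ × 18 × 60 = 540.

Deadweight loss = £540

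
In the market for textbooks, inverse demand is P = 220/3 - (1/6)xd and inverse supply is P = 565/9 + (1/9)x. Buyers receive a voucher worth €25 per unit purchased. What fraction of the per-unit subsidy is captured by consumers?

Pre-subsidy: 220/3 - (1/6)x = 565/9 + (1/9)x gives x* = 38 and P* = 67.
With the rebate, buyers effectively pay Pb = Ps − 25, where Ps is the price sellers receive.
On the curves, Pb = 220/3 - (1/6)x and Ps = 565/9 + (1/9)x; the wedge Ps − Pb = 25 gives 565/9 + (1/9)x − (220/3 - (1/6)x) = 25, so x' = 128.
Then Pb = 220/3 − (1/6)·128 = 52 and Ps = 565/9 + (1/9)·128 = 77.
Buyers' price falls by P* − Pb = 67 − 52 = 15; sellers' price rises by Ps − P* = 77 − 67 = 10.
So consumers capture 15/25 = 0.6 of each unit of subsidy.

Consumer share = 0.6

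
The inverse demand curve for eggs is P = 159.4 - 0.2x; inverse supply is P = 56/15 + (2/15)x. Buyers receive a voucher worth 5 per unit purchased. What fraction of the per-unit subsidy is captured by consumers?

Consumer share = 0.6

Pre-subsidy: 159.4 - 0.2x = 56/15 + (2/15)x gives x* = 467 and P* = 66.
With the rebate, buyers effectively pay Pb = Ps − 5, where Ps is the price sellers receive.
On the curves, Pb = 159.4 - 0.2x and Ps = 56/15 + (2/15)x; the wedge Ps − Pb = 5 gives 56/15 + (2/15)x − (159.4 - 0.2x) = 5, so x' = 482.
Then Pb = 159.4 − 0.2·482 = 63 and Ps = 56/15 + (2/15)·482 = 68.
Buyers' price falls by P* − Pb = 66 − 63 = 3; sellers' price rises by Ps − P* = 68 − 66 = 2.
So consumers capture 3/5 = 0.6 of each unit of subsidy.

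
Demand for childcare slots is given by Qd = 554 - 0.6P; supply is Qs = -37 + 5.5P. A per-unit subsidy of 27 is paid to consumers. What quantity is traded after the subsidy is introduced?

Q' = 31139/61

Pre-subsidy: 554 - 0.6P = -37 + 5.5P gives P* = 5910/61, Q* = 30248/61.
With the rebate, buyers effectively pay Pb = Ps − 27, where Ps is the price sellers receive.
Demand in terms of Ps becomes Qd = 554 − 0.6(Ps − 27) = 570.2 - 0.6Ps. Setting this equal to supply: 570.2 - 0.6Ps = -37 + 5.5Ps, so Ps = 6072/61.
Buyers pay Pb = 6072/61 − 27 = 4425/61; Q' = -37 + 5.5·(6072/61) = 31139/61.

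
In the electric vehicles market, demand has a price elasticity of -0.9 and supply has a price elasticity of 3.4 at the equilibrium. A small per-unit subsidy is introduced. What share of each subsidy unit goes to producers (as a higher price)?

Producer share = 9/43

For a small subsidy around the equilibrium, the benefit split depends on the relative slopes, which at a point are proportional to the elasticities.
Buyer share = εs/(εs + |εd|) = 3.4/(3.4 + 0.9) = 34/43; seller share = |εd|/(εs + |εd|) = 9/43.
So producers capture 9/43 of the subsidy.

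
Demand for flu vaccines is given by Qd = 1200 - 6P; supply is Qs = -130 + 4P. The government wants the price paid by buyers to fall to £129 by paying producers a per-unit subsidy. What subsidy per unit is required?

Required subsidy s = £10 per unit

At a buyer price of 129, quantity demanded is 1200 − 6·129 = 426.
Sellers supply 426 only when they receive Ps with -130 + 4·Ps = 426, i.e. Ps = 139.
s = Ps − Pb = 139 − 129 = 10.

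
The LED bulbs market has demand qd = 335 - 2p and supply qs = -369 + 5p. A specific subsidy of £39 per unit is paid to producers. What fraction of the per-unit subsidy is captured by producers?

Pre-subsidy: 335 - 2p = -369 + 5p gives p* = 704/7, q* = 937/7.
With the subsidy, sellers receive ps = pb + 39 for each unit, where pb is the price buyers pay.
Supply in terms of pb becomes qs = -369 + 5(pb + 39) = -174 + 5pb. Setting this equal to demand: 335 - 2pb = -174 + 5pb, so pb = 509/7.
Sellers receive ps = 509/7 + 39 = 782/7; q' = 335 − 2·(509/7) = 1327/7.
Buyers' price falls by p* − pb = 704/7 − 509/7 = 195/7; sellers' price rises by ps − p* = 782/7 − 704/7 = 78/7.
So producers capture (78/7)/39 = 2/7 of each unit of subsidy.

Producer share = 2/7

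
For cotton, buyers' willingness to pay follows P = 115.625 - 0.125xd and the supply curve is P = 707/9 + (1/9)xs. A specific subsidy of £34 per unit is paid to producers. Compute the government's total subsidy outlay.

Government cost = £10234

Pre-subsidy: 115.625 - 0.125x = 707/9 + (1/9)x gives x* = 157 and P* = 96.
With the subsidy, sellers receive Ps = Pb + 34 for each unit, where Pb is the price buyers pay.
On the curves, Pb = 115.625 - 0.125x and Ps = 707/9 + (1/9)x; the wedge Ps − Pb = 34 gives 707/9 + (1/9)x − (115.625 - 0.125x) = 34, so x' = 301.
Then Pb = 115.625 − 0.125·301 = 78 and Ps = 707/9 + (1/9)·301 = 112.
Government outlay = subsidy × quantity = 34 × 301 = 10234.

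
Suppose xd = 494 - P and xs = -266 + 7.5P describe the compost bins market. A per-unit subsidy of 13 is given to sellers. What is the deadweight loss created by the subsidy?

Deadweight loss = 2535/34

Pre-subsidy: 494 - P = -266 + 7.5P gives P* = 1520/17, x* = 6878/17.
With the subsidy, sellers receive Ps = Pb + 13 for each unit, where Pb is the price buyers pay.
Supply in terms of Pb becomes xs = -266 + 7.5(Pb + 13) = -168.5 + 7.5Pb. Setting this equal to demand: 494 - Pb = -168.5 + 7.5Pb, so Pb = 1325/17.
Sellers receive Ps = 1325/17 + 13 = 1546/17; x' = 494 − 1·(1325/17) = 7073/17.
The subsidy expands output by 7073/17 − 6878/17 = 195/17 past the efficient level; on those units the gap between marginal cost and willingness to pay runs from 0 up to 13.
DWL = ½ × 13 × 195/17 = 2535/34.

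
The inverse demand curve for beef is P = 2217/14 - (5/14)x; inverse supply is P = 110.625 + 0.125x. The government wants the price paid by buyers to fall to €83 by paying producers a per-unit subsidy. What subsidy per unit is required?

At a buyer price of 83, quantity demanded is 443.4 − 2.8·83 = 211.
Sellers supply 211 only when they receive Ps = 110.625 + 0.125·211 = 137.
s = Ps − Pb = 137 − 83 = 54.

Required subsidy s = €54 per unit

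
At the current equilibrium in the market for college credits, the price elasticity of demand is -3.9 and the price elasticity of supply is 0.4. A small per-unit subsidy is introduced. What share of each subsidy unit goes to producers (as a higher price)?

Producer share = 39/43

For a small subsidy around the equilibrium, the benefit split depends on the relative slopes, which at a point are proportional to the elasticities.
Buyer share = εs/(εs + |εd|) = 0.4/(0.4 + 3.9) = 4/43; seller share = |εd|/(εs + |εd|) = 39/43.
So producers capture 39/43 of the subsidy.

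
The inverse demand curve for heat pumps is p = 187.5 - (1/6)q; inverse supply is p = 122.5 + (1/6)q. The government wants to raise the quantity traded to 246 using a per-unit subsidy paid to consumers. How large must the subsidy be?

Required subsidy s = 17 per unit

At q = 246, from the demand curve buyers pay pb = 187.5 − (1/6)·246 = 146.5; from the supply curve sellers need ps = 122.5 + (1/6)·246 = 163.5.
The subsidy must fill the gap: s = ps − pb = 163.5 − 146.5 = 17.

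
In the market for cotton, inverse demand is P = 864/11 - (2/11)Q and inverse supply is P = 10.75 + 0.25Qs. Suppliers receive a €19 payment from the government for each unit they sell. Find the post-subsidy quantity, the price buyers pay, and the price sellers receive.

Q' = 201; buyers pay €42; sellers receive €61

Pre-subsidy: 864/11 - (2/11)Q = 10.75 + 0.25Q gives Q* = 157 and P* = 50.
With the subsidy, sellers receive Ps = Pb + 19 for each unit, where Pb is the price buyers pay.
On the curves, Pb = 864/11 - (2/11)Q and Ps = 10.75 + 0.25Q; the wedge Ps − Pb = 19 gives 10.75 + 0.25Q − (864/11 - (2/11)Q) = 19, so Q' = 201.
Then Pb = 864/11 − (2/11)·201 = 42 and Ps = 10.75 + 0.25·201 = 61.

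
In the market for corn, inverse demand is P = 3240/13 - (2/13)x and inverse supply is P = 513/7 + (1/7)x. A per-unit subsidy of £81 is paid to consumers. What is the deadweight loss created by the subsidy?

Pre-subsidy: 3240/13 - (2/13)x = 513/7 + (1/7)x gives x* = 593 and P* = 158.
With the rebate, buyers effectively pay Pb = Ps − 81, where Ps is the price sellers receive.
On the curves, Pb = 3240/13 - (2/13)x and Ps = 513/7 + (1/7)x; the wedge Ps − Pb = 81 gives 513/7 + (1/7)x − (3240/13 - (2/13)x) = 81, so x' = 866.
Then Pb = 3240/13 − (2/13)·866 = 116 and Ps = 513/7 + (1/7)·866 = 197.
The subsidy expands output by 866 − 593 = 273 past the efficient level; on those units the gap between marginal cost and willingness to pay runs from 0 up to 81.
DWL = ½ × 81 × 273 = 11056.5.

Deadweight loss = £11056.5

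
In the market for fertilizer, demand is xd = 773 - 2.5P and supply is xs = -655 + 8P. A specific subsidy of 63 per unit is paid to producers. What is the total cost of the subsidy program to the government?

Government cost = 34839

Pre-subsidy: 773 - 2.5P = -655 + 8P gives P* = 136, x* = 433.
With the subsidy, sellers receive Ps = Pb + 63 for each unit, where Pb is the price buyers pay.
Supply in terms of Pb becomes xs = -655 + 8(Pb + 63) = -151 + 8Pb. Setting this equal to demand: 773 - 2.5Pb = -151 + 8Pb, so Pb = 88.
Sellers receive Ps = 88 + 63 = 151; x' = 773 − 2.5·88 = 553.
Government outlay = subsidy × quantity = 63 × 553 = 34839.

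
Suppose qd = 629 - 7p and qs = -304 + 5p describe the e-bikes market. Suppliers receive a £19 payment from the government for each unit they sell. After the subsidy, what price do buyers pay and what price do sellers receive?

Buyers pay 419/6; sellers receive 533/6

Pre-subsidy: 629 - 7p = -304 + 5p gives p* = 77.75, q* = 84.75.
With the subsidy, sellers receive ps = pb + 19 for each unit, where pb is the price buyers pay.
Supply in terms of pb becomes qs = -304 + 5(pb + 19) = -209 + 5pb. Setting this equal to demand: 629 - 7pb = -209 + 5pb, so pb = 419/6.
Sellers receive ps = 419/6 + 19 = 533/6; q' = 629 − 7·(419/6) = 841/6.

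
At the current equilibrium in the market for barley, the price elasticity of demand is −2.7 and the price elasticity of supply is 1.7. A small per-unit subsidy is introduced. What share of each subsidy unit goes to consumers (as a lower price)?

Consumer share = 17/44

For a small subsidy around the equilibrium, the benefit split depends on the relative slopes, which at a point are proportional to the elasticities.
Buyer share = εs/(εs + |εd|) = 1.7/(1.7 + 2.7) = 17/44; seller share = |εd|/(εs + |εd|) = 27/44.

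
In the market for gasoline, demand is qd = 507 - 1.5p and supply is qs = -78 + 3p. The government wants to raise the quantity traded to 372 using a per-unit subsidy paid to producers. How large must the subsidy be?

At q = 372, invert demand for the buyer price: pb = (507 − 372)/1.5 = 90; invert supply for the seller price: ps = (372 − (-78))/3 = 150.
The subsidy must fill the gap: s = ps − pb = 150 − 90 = 60.

Required subsidy s = 60 per unit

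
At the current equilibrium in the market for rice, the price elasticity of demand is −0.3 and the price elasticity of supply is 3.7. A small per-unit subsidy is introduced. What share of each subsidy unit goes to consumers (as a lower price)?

For a small subsidy around the equilibrium, the benefit split depends on the relative slopes, which at a point are proportional to the elasticities.
Buyer share = εs/(εs + |εd|) = 3.7/(3.7 + 0.3) = 0.925; seller share = |εd|/(εs + |εd|) = 0.075.

Consumer share = 0.925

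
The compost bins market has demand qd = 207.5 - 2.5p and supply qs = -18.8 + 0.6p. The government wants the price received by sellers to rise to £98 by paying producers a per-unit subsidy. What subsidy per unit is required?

Required subsidy s = £31 per unit

At a seller price of 98, quantity supplied is -18.8 + 0.6·98 = 40.
Buyers absorb 40 only when they pay pb with 207.5 − 2.5·pb = 40, i.e. pb = 67.
s = ps − pb = 98 − 67 = 31.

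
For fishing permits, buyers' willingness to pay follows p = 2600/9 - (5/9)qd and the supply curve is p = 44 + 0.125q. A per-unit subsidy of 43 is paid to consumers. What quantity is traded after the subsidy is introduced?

q' = 20728/49

Pre-subsidy: 2600/9 - (5/9)q = 44 + 0.125q gives q* = 17632/49 and p* = 4360/49.
With the rebate, buyers effectively pay pb = ps − 43, where ps is the price sellers receive.
On the curves, pb = 2600/9 - (5/9)q and ps = 44 + 0.125q; the wedge ps − pb = 43 gives 44 + 0.125q − (2600/9 - (5/9)q) = 43, so q' = 20728/49.
Then pb = 2600/9 − (5/9)·(20728/49) = 2640/49 and ps = 44 + 0.125·(20728/49) = 4747/49.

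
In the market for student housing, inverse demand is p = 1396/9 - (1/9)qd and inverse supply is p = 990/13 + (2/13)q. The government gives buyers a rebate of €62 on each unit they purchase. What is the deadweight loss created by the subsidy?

Pre-subsidy: 1396/9 - (1/9)q = 990/13 + (2/13)q gives q* = 298 and p* = 122.
With the rebate, buyers effectively pay pb = ps − 62, where ps is the price sellers receive.
On the curves, pb = 1396/9 - (1/9)q and ps = 990/13 + (2/13)q; the wedge ps − pb = 62 gives 990/13 + (2/13)q − (1396/9 - (1/9)q) = 62, so q' = 532.
Then pb = 1396/9 − (1/9)·532 = 96 and ps = 990/13 + (2/13)·532 = 158.
The subsidy expands output by 532 − 298 = 234 past the efficient level; on those units the gap between marginal cost and willingness to pay runs from 0 up to 62.
DWL = ½ × 62 × 234 = 7254.

Deadweight loss = €7254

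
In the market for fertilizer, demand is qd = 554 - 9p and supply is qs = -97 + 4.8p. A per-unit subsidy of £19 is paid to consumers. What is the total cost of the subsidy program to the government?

Government cost = 82555/23

Pre-subsidy: 554 - 9p = -97 + 4.8p gives p* = 1085/23, q* = 2977/23.
With the rebate, buyers effectively pay pb = ps − 19, where ps is the price sellers receive.
Demand in terms of ps becomes qd = 554 − 9(ps − 19) = 725 - 9ps. Setting this equal to supply: 725 - 9ps = -97 + 4.8ps, so ps = 1370/23.
Buyers pay pb = 1370/23 − 19 = 933/23; q' = -97 + 4.8·(1370/23) = 4345/23.
Government outlay = subsidy × quantity = 19 × 4345/23 = 82555/23.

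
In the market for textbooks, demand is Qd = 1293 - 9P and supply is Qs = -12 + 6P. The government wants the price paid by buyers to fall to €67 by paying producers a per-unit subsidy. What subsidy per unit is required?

At a buyer price of 67, quantity demanded is 1293 − 9·67 = 690.
Sellers supply 690 only when they receive Ps with -12 + 6·Ps = 690, i.e. Ps = 117.
s = Ps − Pb = 117 − 67 = 50.

Required subsidy s = €50 per unit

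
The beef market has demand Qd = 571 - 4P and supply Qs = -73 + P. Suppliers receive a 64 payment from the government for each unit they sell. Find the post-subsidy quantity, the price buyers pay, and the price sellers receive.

Pre-subsidy: 571 - 4P = -73 + P gives P* = 128.8, Q* = 55.8.
With the subsidy, sellers receive Ps = Pb + 64 for each unit, where Pb is the price buyers pay.
Supply in terms of Pb becomes Qs = -73 + 1(Pb + 64) = -9 + Pb. Setting this equal to demand: 571 - 4Pb = -9 + Pb, so Pb = 116.
Sellers receive Ps = 116 + 64 = 180; Q' = 571 − 4·116 = 107.

Q' = 107; buyers pay 116; sellers receive 180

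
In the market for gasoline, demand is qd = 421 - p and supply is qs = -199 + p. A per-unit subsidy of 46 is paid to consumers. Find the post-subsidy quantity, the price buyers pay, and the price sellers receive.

Pre-subsidy: 421 - p = -199 + p gives p* = 310, q* = 111.
With the rebate, buyers effectively pay pb = ps − 46, where ps is the price sellers receive.
Demand in terms of ps becomes qd = 421 − 1(ps − 46) = 467 - ps. Setting this equal to supply: 467 - ps = -199 + ps, so ps = 333.
Buyers pay pb = 333 − 46 = 287; q' = -199 + 1·333 = 134.

q' = 134; buyers pay 287; sellers receive 333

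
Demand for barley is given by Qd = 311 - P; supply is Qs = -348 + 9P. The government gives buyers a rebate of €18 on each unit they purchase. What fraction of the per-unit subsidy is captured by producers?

Producer share = 0.1

Pre-subsidy: 311 - P = -348 + 9P gives P* = 65.9, Q* = 245.1.
With the rebate, buyers effectively pay Pb = Ps − 18, where Ps is the price sellers receive.
Demand in terms of Ps becomes Qd = 311 − 1(Ps − 18) = 329 - Ps. Setting this equal to supply: 329 - Ps = -348 + 9Ps, so Ps = 67.7.
Buyers pay Pb = 67.7 − 18 = 49.7; Q' = -348 + 9·67.7 = 261.3.
Buyers' price falls by P* − Pb = 65.9 − 49.7 = 16.2; sellers' price rises by Ps − P* = 67.7 − 65.9 = 1.8.
So producers capture 1.8/18 = 0.1 of each unit of subsidy.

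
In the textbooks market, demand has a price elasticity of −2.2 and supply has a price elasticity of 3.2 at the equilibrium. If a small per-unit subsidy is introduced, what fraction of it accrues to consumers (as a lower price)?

Consumer share = 16/27

For a small subsidy around the equilibrium, the benefit split depends on the relative slopes, which at a point are proportional to the elasticities.
Buyer share = εs/(εs + |εd|) = 3.2/(3.2 + 2.2) = 16/27; seller share = |εd|/(εs + |εd|) = 11/27.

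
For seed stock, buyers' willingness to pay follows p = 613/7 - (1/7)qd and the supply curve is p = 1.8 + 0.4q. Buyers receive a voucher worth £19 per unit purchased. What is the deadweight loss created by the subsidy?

Deadweight loss = £332.5

Pre-subsidy: 613/7 - (1/7)q = 1.8 + 0.4q gives q* = 158 and p* = 65.
With the rebate, buyers effectively pay pb = ps − 19, where ps is the price sellers receive.
On the curves, pb = 613/7 - (1/7)q and ps = 1.8 + 0.4q; the wedge ps − pb = 19 gives 1.8 + 0.4q − (613/7 - (1/7)q) = 19, so q' = 193.
Then pb = 613/7 − (1/7)·193 = 60 and ps = 1.8 + 0.4·193 = 79.
The subsidy expands output by 193 − 158 = 35 past the efficient level; on those units the gap between marginal cost and willingness to pay runs from 0 up to 19.
DWL = ½ × 19 × 35 = 332.5.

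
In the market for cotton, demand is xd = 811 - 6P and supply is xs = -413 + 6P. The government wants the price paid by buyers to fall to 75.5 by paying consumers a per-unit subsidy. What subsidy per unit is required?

At a buyer price of 75.5, quantity demanded is 811 − 6·75.5 = 358.
Sellers supply 358 only when they receive Ps with -413 + 6·Ps = 358, i.e. Ps = 128.5.
s = Ps − Pb = 128.5 − 75.5 = 53.

Required subsidy s = 53 per unit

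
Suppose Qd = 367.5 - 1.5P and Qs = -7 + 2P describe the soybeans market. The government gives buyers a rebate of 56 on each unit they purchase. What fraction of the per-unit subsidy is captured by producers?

Producer share = 3/7

Pre-subsidy: 367.5 - 1.5P = -7 + 2P gives P* = 107, Q* = 207.
With the rebate, buyers effectively pay Pb = Ps − 56, where Ps is the price sellers receive.
Demand in terms of Ps becomes Qd = 367.5 − 1.5(Ps − 56) = 451.5 - 1.5Ps. Setting this equal to supply: 451.5 - 1.5Ps = -7 + 2Ps, so Ps = 131.
Buyers pay Pb = 131 − 56 = 75; Q' = -7 + 2·131 = 255.
Buyers' price falls by P* − Pb = 107 − 75 = 32; sellers' price rises by Ps − P* = 131 − 107 = 24.
So producers capture 24/56 = 3/7 of each unit of subsidy.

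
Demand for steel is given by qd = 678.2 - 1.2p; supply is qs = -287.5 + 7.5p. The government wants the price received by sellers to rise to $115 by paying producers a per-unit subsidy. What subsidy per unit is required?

Required subsidy s = $29 per unit

At a seller price of 115, quantity supplied is -287.5 + 7.5·115 = 575.
Buyers absorb 575 only when they pay pb with 678.2 − 1.2·pb = 575, i.e. pb = 86.
s = ps − pb = 115 − 86 = 29.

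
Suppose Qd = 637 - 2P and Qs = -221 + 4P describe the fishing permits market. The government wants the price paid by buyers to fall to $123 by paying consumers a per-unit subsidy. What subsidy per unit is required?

At a buyer price of 123, quantity demanded is 637 − 2·123 = 391.
Sellers supply 391 only when they receive Ps with -221 + 4·Ps = 391, i.e. Ps = 153.
s = Ps − Pb = 153 − 123 = 30.

Required subsidy s = $30 per unit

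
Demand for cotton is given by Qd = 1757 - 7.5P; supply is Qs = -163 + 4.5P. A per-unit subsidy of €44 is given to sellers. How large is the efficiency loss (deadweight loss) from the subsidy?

Deadweight loss = €2722.5

Pre-subsidy: 1757 - 7.5P = -163 + 4.5P gives P* = 160, Q* = 557.
With the subsidy, sellers receive Ps = Pb + 44 for each unit, where Pb is the price buyers pay.
Supply in terms of Pb becomes Qs = -163 + 4.5(Pb + 44) = 35 + 4.5Pb. Setting this equal to demand: 1757 - 7.5Pb = 35 + 4.5Pb, so Pb = 143.5.
Sellers receive Ps = 143.5 + 44 = 187.5; Q' = 1757 − 7.5·143.5 = 680.75.
The subsidy expands output by 680.75 − 557 = 123.75 past the efficient level; on those units the gap between marginal cost and willingness to pay runs from 0 up to 44.
DWL = ½ × 44 × 123.75 = 2722.5.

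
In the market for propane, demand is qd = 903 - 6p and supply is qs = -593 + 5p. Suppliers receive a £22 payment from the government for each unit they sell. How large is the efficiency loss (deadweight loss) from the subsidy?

Deadweight loss = £660

Pre-subsidy: 903 - 6p = -593 + 5p gives p* = 136, q* = 87.
With the subsidy, sellers receive ps = pb + 22 for each unit, where pb is the price buyers pay.
Supply in terms of pb becomes qs = -593 + 5(pb + 22) = -483 + 5pb. Setting this equal to demand: 903 - 6pb = -483 + 5pb, so pb = 126.
Sellers receive ps = 126 + 22 = 148; q' = 903 − 6·126 = 147.
The subsidy expands output by 147 − 87 = 60 past the efficient level; on those units the gap between marginal cost and willingness to pay runs from 0 up to 22.
DWL = ½ × 22 × 60 = 660.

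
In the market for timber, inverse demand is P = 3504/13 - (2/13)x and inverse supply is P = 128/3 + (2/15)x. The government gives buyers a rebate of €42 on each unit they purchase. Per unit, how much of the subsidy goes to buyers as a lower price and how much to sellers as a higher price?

Pre-subsidy: 3504/13 - (2/13)x = 128/3 + (2/15)x gives x* = 790 and P* = 148.
With the rebate, buyers effectively pay Pb = Ps − 42, where Ps is the price sellers receive.
On the curves, Pb = 3504/13 - (2/13)x and Ps = 128/3 + (2/15)x; the wedge Ps − Pb = 42 gives 128/3 + (2/15)x − (3504/13 - (2/13)x) = 42, so x' = 936.25.
Then Pb = 3504/13 − (2/13)·936.25 = 125.5 and Ps = 128/3 + (2/15)·936.25 = 167.5.
Buyers' price falls by P* − Pb = 148 − 125.5 = 22.5; sellers' price rises by Ps − P* = 167.5 − 148 = 19.5.

Buyers gain €22.5 per unit; sellers gain €19.5 per unit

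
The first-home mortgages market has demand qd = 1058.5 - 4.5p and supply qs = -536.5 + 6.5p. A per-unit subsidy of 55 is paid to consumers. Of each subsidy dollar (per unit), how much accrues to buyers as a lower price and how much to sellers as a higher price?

Pre-subsidy: 1058.5 - 4.5p = -536.5 + 6.5p gives p* = 145, q* = 406.
With the rebate, buyers effectively pay pb = ps − 55, where ps is the price sellers receive.
Demand in terms of ps becomes qd = 1058.5 − 4.5(ps − 55) = 1306 - 4.5ps. Setting this equal to supply: 1306 - 4.5ps = -536.5 + 6.5ps, so ps = 167.5.
Buyers pay pb = 167.5 − 55 = 112.5; q' = -536.5 + 6.5·167.5 = 552.25.
Buyers' price falls by p* − pb = 145 − 112.5 = 32.5; sellers' price rises by ps − p* = 167.5 − 145 = 22.5.

Buyers gain 32.5 per unit; sellers gain 22.5 per unit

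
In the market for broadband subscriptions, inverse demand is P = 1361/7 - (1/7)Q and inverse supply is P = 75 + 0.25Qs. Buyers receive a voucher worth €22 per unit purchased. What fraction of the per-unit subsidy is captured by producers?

Producer share = 7/11

Pre-subsidy: 1361/7 - (1/7)Q = 75 + 0.25Q gives Q* = 304 and P* = 151.
With the rebate, buyers effectively pay Pb = Ps − 22, where Ps is the price sellers receive.
On the curves, Pb = 1361/7 - (1/7)Q and Ps = 75 + 0.25Q; the wedge Ps − Pb = 22 gives 75 + 0.25Q − (1361/7 - (1/7)Q) = 22, so Q' = 360.
Then Pb = 1361/7 − (1/7)·360 = 143 and Ps = 75 + 0.25·360 = 165.
Buyers' price falls by P* − Pb = 151 − 143 = 8; sellers' price rises by Ps − P* = 165 − 151 = 14.
So producers capture 14/22 = 7/11 of each unit of subsidy.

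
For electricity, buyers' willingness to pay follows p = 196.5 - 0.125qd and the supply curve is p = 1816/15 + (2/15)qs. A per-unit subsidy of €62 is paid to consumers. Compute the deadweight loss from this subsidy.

Deadweight loss = €7440

Pre-subsidy: 196.5 - 0.125q = 1816/15 + (2/15)q gives q* = 292 and p* = 160.
With the rebate, buyers effectively pay pb = ps − 62, where ps is the price sellers receive.
On the curves, pb = 196.5 - 0.125q and ps = 1816/15 + (2/15)q; the wedge ps − pb = 62 gives 1816/15 + (2/15)q − (196.5 - 0.125q) = 62, so q' = 532.
Then pb = 196.5 − 0.125·532 = 130 and ps = 1816/15 + (2/15)·532 = 192.
The subsidy expands output by 532 − 292 = 240 past the efficient level; on those units the gap between marginal cost and willingness to pay runs from 0 up to 62.
DWL = ½ × 62 × 240 = 7440.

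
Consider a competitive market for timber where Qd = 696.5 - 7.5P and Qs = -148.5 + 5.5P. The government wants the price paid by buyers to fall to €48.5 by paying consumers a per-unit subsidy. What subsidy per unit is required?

Required subsidy s = €39 per unit

At a buyer price of 48.5, quantity demanded is 696.5 − 7.5·48.5 = 332.75.
Sellers supply 332.75 only when they receive Ps with -148.5 + 5.5·Ps = 332.75, i.e. Ps = 87.5.
s = Ps − Pb = 87.5 − 48.5 = 39.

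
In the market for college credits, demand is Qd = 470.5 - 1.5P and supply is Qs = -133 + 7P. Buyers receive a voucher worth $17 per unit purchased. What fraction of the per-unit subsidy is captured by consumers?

Consumer share = 14/17

Pre-subsidy: 470.5 - 1.5P = -133 + 7P gives P* = 71, Q* = 364.
With the rebate, buyers effectively pay Pb = Ps − 17, where Ps is the price sellers receive.
Demand in terms of Ps becomes Qd = 470.5 − 1.5(Ps − 17) = 496 - 1.5Ps. Setting this equal to supply: 496 - 1.5Ps = -133 + 7Ps, so Ps = 74.
Buyers pay Pb = 74 − 17 = 57; Q' = -133 + 7·74 = 385.
Buyers' price falls by P* − Pb = 71 − 57 = 14; sellers' price rises by Ps − P* = 74 − 71 = 3.
So consumers capture 14/17 = 14/17 of each unit of subsidy.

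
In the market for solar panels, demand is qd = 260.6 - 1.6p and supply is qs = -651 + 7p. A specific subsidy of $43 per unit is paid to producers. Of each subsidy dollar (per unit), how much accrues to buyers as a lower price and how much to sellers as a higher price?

Pre-subsidy: 260.6 - 1.6p = -651 + 7p gives p* = 106, q* = 91.
With the subsidy, sellers receive ps = pb + 43 for each unit, where pb is the price buyers pay.
Supply in terms of pb becomes qs = -651 + 7(pb + 43) = -350 + 7pb. Setting this equal to demand: 260.6 - 1.6pb = -350 + 7pb, so pb = 71.
Sellers receive ps = 71 + 43 = 114; q' = 260.6 − 1.6·71 = 147.
Buyers' price falls by p* − pb = 106 − 71 = 35; sellers' price rises by ps − p* = 114 − 106 = 8.

Buyers gain $35 per unit; sellers gain $8 per unit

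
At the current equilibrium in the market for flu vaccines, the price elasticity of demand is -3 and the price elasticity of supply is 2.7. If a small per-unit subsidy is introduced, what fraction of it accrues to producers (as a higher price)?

Producer share = 10/19

For a small subsidy around the equilibrium, the benefit split depends on the relative slopes, which at a point are proportional to the elasticities.
Buyer share = εs/(εs + |εd|) = 2.7/(2.7 + 3) = 9/19; seller share = |εd|/(εs + |εd|) = 10/19.
So producers capture 10/19 of the subsidy.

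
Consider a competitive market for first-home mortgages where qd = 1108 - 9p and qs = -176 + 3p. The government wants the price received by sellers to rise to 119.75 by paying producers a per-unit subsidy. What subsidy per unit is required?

At a seller price of 119.75, quantity supplied is -176 + 3·119.75 = 183.25.
Buyers absorb 183.25 only when they pay pb with 1108 − 9·pb = 183.25, i.e. pb = 102.75.
s = ps − pb = 119.75 − 102.75 = 17.

Required subsidy s = 17 per unit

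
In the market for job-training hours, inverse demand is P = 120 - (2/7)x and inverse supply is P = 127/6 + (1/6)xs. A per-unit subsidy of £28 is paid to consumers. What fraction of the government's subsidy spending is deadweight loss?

DWL / government spending = 84/761

Pre-subsidy: 120 - (2/7)x = 127/6 + (1/6)x gives x* = 4151/19 and P* = 1094/19.
With the rebate, buyers effectively pay Pb = Ps − 28, where Ps is the price sellers receive.
On the curves, Pb = 120 - (2/7)x and Ps = 127/6 + (1/6)x; the wedge Ps − Pb = 28 gives 127/6 + (1/6)x − (120 - (2/7)x) = 28, so x' = 5327/19.
Then Pb = 120 − (2/7)·(5327/19) = 758/19 and Ps = 127/6 + (1/6)·(5327/19) = 1290/19.
ΔCS = ½(4151/19 + 5327/19)(1094/19 − 758/19) = 1592304/361; ΔPS = ½(4151/19 + 5327/19)(1290/19 − 1094/19) = 928844/361.
Government spending = 28 × 5327/19 = 149156/19.
DWL = ½ × 28 × (5327/19 − 4151/19) = 16464/19; fraction = (16464/19) / (149156/19) = 84/761.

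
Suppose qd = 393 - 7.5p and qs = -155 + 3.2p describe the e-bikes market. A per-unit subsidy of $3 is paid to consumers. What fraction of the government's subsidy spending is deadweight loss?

DWL / government spending = 120/557

Pre-subsidy: 393 - 7.5p = -155 + 3.2p gives p* = 5480/107, q* = 951/107.
With the rebate, buyers effectively pay pb = ps − 3, where ps is the price sellers receive.
Demand in terms of ps becomes qd = 393 − 7.5(ps − 3) = 415.5 - 7.5ps. Setting this equal to supply: 415.5 - 7.5ps = -155 + 3.2ps, so ps = 5705/107.
Buyers pay pb = 5705/107 − 3 = 5384/107; q' = -155 + 3.2·(5705/107) = 1671/107.
ΔCS = ½(951/107 + 1671/107)(5480/107 − 5384/107) = 125856/11449; ΔPS = ½(951/107 + 1671/107)(5705/107 − 5480/107) = 294975/11449.
Government spending = 3 × 1671/107 = 5013/107.
DWL = ½ × 3 × (1671/107 − 951/107) = 1080/107; fraction = (1080/107) / (5013/107) = 120/557.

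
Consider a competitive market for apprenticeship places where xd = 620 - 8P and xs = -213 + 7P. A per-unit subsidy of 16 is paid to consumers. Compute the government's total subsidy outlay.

Pre-subsidy: 620 - 8P = -213 + 7P gives P* = 833/15, x* = 2636/15.
With the rebate, buyers effectively pay Pb = Ps − 16, where Ps is the price sellers receive.
Demand in terms of Ps becomes xd = 620 − 8(Ps − 16) = 748 - 8Ps. Setting this equal to supply: 748 - 8Ps = -213 + 7Ps, so Ps = 961/15.
Buyers pay Pb = 961/15 − 16 = 721/15; x' = -213 + 7·(961/15) = 3532/15.
Government outlay = subsidy × quantity = 16 × 3532/15 = 56512/15.

Government cost = 56512/15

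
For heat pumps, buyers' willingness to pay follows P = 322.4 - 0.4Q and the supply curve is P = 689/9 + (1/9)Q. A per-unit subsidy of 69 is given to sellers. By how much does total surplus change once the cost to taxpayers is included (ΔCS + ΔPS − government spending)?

Net change in total surplus = -4657.5

Pre-subsidy: 322.4 - 0.4Q = 689/9 + (1/9)Q gives Q* = 481 and P* = 130.
With the subsidy, sellers receive Ps = Pb + 69 for each unit, where Pb is the price buyers pay.
On the curves, Pb = 322.4 - 0.4Q and Ps = 689/9 + (1/9)Q; the wedge Ps − Pb = 69 gives 689/9 + (1/9)Q − (322.4 - 0.4Q) = 69, so Q' = 616.
Then Pb = 322.4 − 0.4·616 = 76 and Ps = 689/9 + (1/9)·616 = 145.
ΔCS = ½(481 + 616)(130 − 76) = 29619; ΔPS = ½(481 + 616)(145 − 130) = 8227.5.
Government spending = 69 × 616 = 42504.
Net change = 29619 + 8227.5 − 42504 = -4657.5. The loss equals the DWL triangle ½·69·135.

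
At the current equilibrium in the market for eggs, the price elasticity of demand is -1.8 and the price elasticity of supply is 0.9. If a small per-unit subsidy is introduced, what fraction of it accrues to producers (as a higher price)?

For a small subsidy around the equilibrium, the benefit split depends on the relative slopes, which at a point are proportional to the elasticities.
Buyer share = εs/(εs + |εd|) = 0.9/(0.9 + 1.8) = 1/3; seller share = |εd|/(εs + |εd|) = 2/3.
So producers capture 2/3 of the subsidy.

Producer share = 2/3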